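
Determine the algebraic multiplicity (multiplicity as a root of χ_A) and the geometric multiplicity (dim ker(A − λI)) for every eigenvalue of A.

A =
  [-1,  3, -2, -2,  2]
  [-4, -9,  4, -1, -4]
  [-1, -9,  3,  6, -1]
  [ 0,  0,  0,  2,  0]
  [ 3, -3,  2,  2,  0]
λ = -3: alg = 3, geom = 2; λ = 2: alg = 2, geom = 2

Step 1 — factor the characteristic polynomial to read off the algebraic multiplicities:
  χ_A(x) = (x - 2)^2*(x + 3)^3

Step 2 — compute geometric multiplicities via the rank-nullity identity g(λ) = n − rank(A − λI):
  rank(A − (-3)·I) = 3, so dim ker(A − (-3)·I) = n − 3 = 2
  rank(A − (2)·I) = 3, so dim ker(A − (2)·I) = n − 3 = 2

Summary:
  λ = -3: algebraic multiplicity = 3, geometric multiplicity = 2
  λ = 2: algebraic multiplicity = 2, geometric multiplicity = 2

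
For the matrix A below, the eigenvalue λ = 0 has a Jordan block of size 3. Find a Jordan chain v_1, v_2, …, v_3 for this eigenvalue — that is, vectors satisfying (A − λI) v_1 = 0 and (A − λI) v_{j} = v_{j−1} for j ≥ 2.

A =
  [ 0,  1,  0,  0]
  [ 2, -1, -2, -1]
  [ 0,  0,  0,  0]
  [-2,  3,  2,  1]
A Jordan chain for λ = 0 of length 3:
v_1 = (2, 0, 0, 4)ᵀ
v_2 = (0, 2, 0, -2)ᵀ
v_3 = (1, 0, 0, 0)ᵀ

Let N = A − (0)·I. We want v_3 with N^3 v_3 = 0 but N^2 v_3 ≠ 0; then v_{j-1} := N · v_j for j = 3, …, 2.

Pick v_3 = (1, 0, 0, 0)ᵀ.
Then v_2 = N · v_3 = (0, 2, 0, -2)ᵀ.
Then v_1 = N · v_2 = (2, 0, 0, 4)ᵀ.

Sanity check: (A − (0)·I) v_1 = (0, 0, 0, 0)ᵀ = 0. ✓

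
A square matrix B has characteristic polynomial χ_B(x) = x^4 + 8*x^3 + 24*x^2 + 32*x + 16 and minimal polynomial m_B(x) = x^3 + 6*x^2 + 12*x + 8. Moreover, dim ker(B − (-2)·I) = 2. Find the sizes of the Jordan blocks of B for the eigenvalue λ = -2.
Block sizes for λ = -2: [3, 1]

Step 1 — from the characteristic polynomial, algebraic multiplicity of λ = -2 is 4. From dim ker(B − (-2)·I) = 2, there are exactly 2 Jordan blocks for λ = -2.
Step 2 — from the minimal polynomial, the factor (x + 2)^3 tells us the largest block for λ = -2 has size 3.
Step 3 — with total size 4, 2 blocks, and largest block 3, the block sizes (in nonincreasing order) are [3, 1].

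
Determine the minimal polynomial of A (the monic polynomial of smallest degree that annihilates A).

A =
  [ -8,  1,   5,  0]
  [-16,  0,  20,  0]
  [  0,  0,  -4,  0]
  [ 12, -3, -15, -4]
x^2 + 8*x + 16

The characteristic polynomial is χ_A(x) = (x + 4)^4, so the eigenvalues are known. The minimal polynomial is
  m_A(x) = Π_λ (x − λ)^{k_λ}
where k_λ is the size of the *largest* Jordan block for λ (equivalently, the smallest k with (A − λI)^k v = 0 for every generalised eigenvector v of λ).

  λ = -4: largest Jordan block has size 2, contributing (x + 4)^2

So m_A(x) = (x + 4)^2 = x^2 + 8*x + 16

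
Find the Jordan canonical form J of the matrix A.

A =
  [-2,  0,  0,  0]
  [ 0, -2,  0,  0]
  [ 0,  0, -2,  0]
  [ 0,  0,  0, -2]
J_1(-2) ⊕ J_1(-2) ⊕ J_1(-2) ⊕ J_1(-2)

The characteristic polynomial is
  det(x·I − A) = x^4 + 8*x^3 + 24*x^2 + 32*x + 16 = (x + 2)^4

Eigenvalues and multiplicities (the geometric multiplicity of λ is n − rank(A − λI), which equals the number of Jordan blocks for λ):
  λ = -2: algebraic multiplicity = 4, geometric multiplicity = 4

Determining the block sizes for each eigenvalue:
  λ = -2: gm = am = 4, so every block has size 1 → block sizes [1, 1, 1, 1]

Assembling the blocks gives a Jordan form
J =
  [-2,  0,  0,  0]
  [ 0, -2,  0,  0]
  [ 0,  0, -2,  0]
  [ 0,  0,  0, -2]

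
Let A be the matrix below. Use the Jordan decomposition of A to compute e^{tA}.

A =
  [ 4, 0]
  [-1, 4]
e^{tA} =
  [exp(4*t), 0]
  [-t*exp(4*t), exp(4*t)]

Strategy: write A = P · J · P⁻¹ where J is a Jordan canonical form, so e^{tA} = P · e^{tJ} · P⁻¹, and e^{tJ} can be computed block-by-block.

A has Jordan form
J =
  [4, 1]
  [0, 4]
(up to reordering of blocks).

Per-block formulas:
  For a 2×2 Jordan block J_2(4): exp(t · J_2(4)) = e^(4t)·(I + t·N), where N is the 2×2 nilpotent shift.

After assembling e^{tJ} and conjugating by P, we get:

e^{tA} =
  [exp(4*t), 0]
  [-t*exp(4*t), exp(4*t)]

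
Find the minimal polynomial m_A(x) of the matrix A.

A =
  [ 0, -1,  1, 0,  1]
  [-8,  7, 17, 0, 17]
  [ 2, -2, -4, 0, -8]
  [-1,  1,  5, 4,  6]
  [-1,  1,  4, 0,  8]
x^3 - 7*x^2 + 8*x + 16

The characteristic polynomial is χ_A(x) = (x - 4)^4*(x + 1), so the eigenvalues are known. The minimal polynomial is
  m_A(x) = Π_λ (x − λ)^{k_λ}
where k_λ is the size of the *largest* Jordan block for λ (equivalently, the smallest k with (A − λI)^k v = 0 for every generalised eigenvector v of λ).

  λ = -1: largest Jordan block has size 1, contributing (x + 1)
  λ = 4: largest Jordan block has size 2, contributing (x − 4)^2

So m_A(x) = (x - 4)^2*(x + 1) = x^3 - 7*x^2 + 8*x + 16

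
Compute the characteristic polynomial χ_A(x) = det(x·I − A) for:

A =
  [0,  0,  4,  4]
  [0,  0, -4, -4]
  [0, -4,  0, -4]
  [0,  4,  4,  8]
x^4 - 8*x^3 + 16*x^2

Expanding det(x·I − A) (e.g. by cofactor expansion or by noting that A is similar to its Jordan form J, which has the same characteristic polynomial as A) gives
  χ_A(x) = x^4 - 8*x^3 + 16*x^2
which factors as x^2*(x - 4)^2. The eigenvalues (with algebraic multiplicities) are λ = 0 with multiplicity 2, λ = 4 with multiplicity 2.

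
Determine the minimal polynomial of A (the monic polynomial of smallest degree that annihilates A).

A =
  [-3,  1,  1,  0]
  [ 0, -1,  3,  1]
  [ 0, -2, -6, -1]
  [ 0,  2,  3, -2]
x^2 + 6*x + 9

The characteristic polynomial is χ_A(x) = (x + 3)^4, so the eigenvalues are known. The minimal polynomial is
  m_A(x) = Π_λ (x − λ)^{k_λ}
where k_λ is the size of the *largest* Jordan block for λ (equivalently, the smallest k with (A − λI)^k v = 0 for every generalised eigenvector v of λ).

  λ = -3: largest Jordan block has size 2, contributing (x + 3)^2

So m_A(x) = (x + 3)^2 = x^2 + 6*x + 9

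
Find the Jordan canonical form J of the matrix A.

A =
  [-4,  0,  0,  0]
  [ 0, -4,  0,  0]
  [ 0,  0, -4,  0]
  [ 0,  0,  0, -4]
J_1(-4) ⊕ J_1(-4) ⊕ J_1(-4) ⊕ J_1(-4)

The characteristic polynomial is
  det(x·I − A) = x^4 + 16*x^3 + 96*x^2 + 256*x + 256 = (x + 4)^4

Eigenvalues and multiplicities (the geometric multiplicity of λ is n − rank(A − λI), which equals the number of Jordan blocks for λ):
  λ = -4: algebraic multiplicity = 4, geometric multiplicity = 4

Determining the block sizes for each eigenvalue:
  λ = -4: gm = am = 4, so every block has size 1 → block sizes [1, 1, 1, 1]

Assembling the blocks gives a Jordan form
J =
  [-4,  0,  0,  0]
  [ 0, -4,  0,  0]
  [ 0,  0, -4,  0]
  [ 0,  0,  0, -4]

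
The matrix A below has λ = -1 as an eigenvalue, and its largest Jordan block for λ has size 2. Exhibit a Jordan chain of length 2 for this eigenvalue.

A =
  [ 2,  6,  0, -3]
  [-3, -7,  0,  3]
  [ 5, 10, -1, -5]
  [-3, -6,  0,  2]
A Jordan chain for λ = -1 of length 2:
v_1 = (3, -3, 5, -3)ᵀ
v_2 = (1, 0, 0, 0)ᵀ

Let N = A − (-1)·I. We want v_2 with N^2 v_2 = 0 but N^1 v_2 ≠ 0; then v_{j-1} := N · v_j for j = 2, …, 2.

Pick v_2 = (1, 0, 0, 0)ᵀ.
Then v_1 = N · v_2 = (3, -3, 5, -3)ᵀ.

Sanity check: (A − (-1)·I) v_1 = (0, 0, 0, 0)ᵀ = 0. ✓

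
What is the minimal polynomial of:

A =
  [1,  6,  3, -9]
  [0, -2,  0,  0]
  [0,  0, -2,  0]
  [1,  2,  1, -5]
x^2 + 4*x + 4

The characteristic polynomial is χ_A(x) = (x + 2)^4, so the eigenvalues are known. The minimal polynomial is
  m_A(x) = Π_λ (x − λ)^{k_λ}
where k_λ is the size of the *largest* Jordan block for λ (equivalently, the smallest k with (A − λI)^k v = 0 for every generalised eigenvector v of λ).

  λ = -2: largest Jordan block has size 2, contributing (x + 2)^2

So m_A(x) = (x + 2)^2 = x^2 + 4*x + 4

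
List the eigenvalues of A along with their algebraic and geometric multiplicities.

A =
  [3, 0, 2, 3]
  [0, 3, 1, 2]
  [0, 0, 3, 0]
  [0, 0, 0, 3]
λ = 3: alg = 4, geom = 2

Step 1 — factor the characteristic polynomial to read off the algebraic multiplicities:
  χ_A(x) = (x - 3)^4

Step 2 — compute geometric multiplicities via the rank-nullity identity g(λ) = n − rank(A − λI):
  rank(A − (3)·I) = 2, so dim ker(A − (3)·I) = n − 2 = 2

Summary:
  λ = 3: algebraic multiplicity = 4, geometric multiplicity = 2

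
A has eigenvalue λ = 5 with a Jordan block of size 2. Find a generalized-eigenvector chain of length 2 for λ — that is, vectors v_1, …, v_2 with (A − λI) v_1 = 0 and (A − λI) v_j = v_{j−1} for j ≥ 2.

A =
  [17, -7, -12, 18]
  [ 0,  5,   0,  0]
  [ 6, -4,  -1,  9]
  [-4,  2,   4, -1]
A Jordan chain for λ = 5 of length 2:
v_1 = (12, 0, 6, -4)ᵀ
v_2 = (1, 0, 0, 0)ᵀ

Let N = A − (5)·I. We want v_2 with N^2 v_2 = 0 but N^1 v_2 ≠ 0; then v_{j-1} := N · v_j for j = 2, …, 2.

Pick v_2 = (1, 0, 0, 0)ᵀ.
Then v_1 = N · v_2 = (12, 0, 6, -4)ᵀ.

Sanity check: (A − (5)·I) v_1 = (0, 0, 0, 0)ᵀ = 0. ✓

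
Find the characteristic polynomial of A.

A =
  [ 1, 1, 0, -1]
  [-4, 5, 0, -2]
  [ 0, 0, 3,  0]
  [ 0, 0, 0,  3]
x^4 - 12*x^3 + 54*x^2 - 108*x + 81

Expanding det(x·I − A) (e.g. by cofactor expansion or by noting that A is similar to its Jordan form J, which has the same characteristic polynomial as A) gives
  χ_A(x) = x^4 - 12*x^3 + 54*x^2 - 108*x + 81
which factors as (x - 3)^4. The eigenvalues (with algebraic multiplicities) are λ = 3 with multiplicity 4.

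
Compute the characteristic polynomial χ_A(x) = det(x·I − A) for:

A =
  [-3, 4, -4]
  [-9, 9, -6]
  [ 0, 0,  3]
x^3 - 9*x^2 + 27*x - 27

Expanding det(x·I − A) (e.g. by cofactor expansion or by noting that A is similar to its Jordan form J, which has the same characteristic polynomial as A) gives
  χ_A(x) = x^3 - 9*x^2 + 27*x - 27
which factors as (x - 3)^3. The eigenvalues (with algebraic multiplicities) are λ = 3 with multiplicity 3.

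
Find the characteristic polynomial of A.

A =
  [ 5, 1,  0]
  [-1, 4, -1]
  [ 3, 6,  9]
x^3 - 18*x^2 + 108*x - 216

Expanding det(x·I − A) (e.g. by cofactor expansion or by noting that A is similar to its Jordan form J, which has the same characteristic polynomial as A) gives
  χ_A(x) = x^3 - 18*x^2 + 108*x - 216
which factors as (x - 6)^3. The eigenvalues (with algebraic multiplicities) are λ = 6 with multiplicity 3.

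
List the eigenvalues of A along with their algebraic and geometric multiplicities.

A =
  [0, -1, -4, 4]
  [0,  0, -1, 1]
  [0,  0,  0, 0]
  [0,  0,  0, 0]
λ = 0: alg = 4, geom = 2

Step 1 — factor the characteristic polynomial to read off the algebraic multiplicities:
  χ_A(x) = x^4

Step 2 — compute geometric multiplicities via the rank-nullity identity g(λ) = n − rank(A − λI):
  rank(A − (0)·I) = 2, so dim ker(A − (0)·I) = n − 2 = 2

Summary:
  λ = 0: algebraic multiplicity = 4, geometric multiplicity = 2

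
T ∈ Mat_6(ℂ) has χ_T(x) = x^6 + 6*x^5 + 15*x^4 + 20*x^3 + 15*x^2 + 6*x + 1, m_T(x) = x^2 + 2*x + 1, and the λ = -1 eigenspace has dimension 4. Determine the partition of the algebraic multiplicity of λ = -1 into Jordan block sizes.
Block sizes for λ = -1: [2, 2, 1, 1]

Step 1 — from the characteristic polynomial, algebraic multiplicity of λ = -1 is 6. From dim ker(T − (-1)·I) = 4, there are exactly 4 Jordan blocks for λ = -1.
Step 2 — from the minimal polynomial, the factor (x + 1)^2 tells us the largest block for λ = -1 has size 2.
Step 3 — with total size 6, 4 blocks, and largest block 2, the block sizes (in nonincreasing order) are [2, 2, 1, 1].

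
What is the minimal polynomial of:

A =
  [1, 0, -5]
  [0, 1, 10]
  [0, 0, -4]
x^2 + 3*x - 4

The characteristic polynomial is χ_A(x) = (x - 1)^2*(x + 4), so the eigenvalues are known. The minimal polynomial is
  m_A(x) = Π_λ (x − λ)^{k_λ}
where k_λ is the size of the *largest* Jordan block for λ (equivalently, the smallest k with (A − λI)^k v = 0 for every generalised eigenvector v of λ).

  λ = -4: largest Jordan block has size 1, contributing (x + 4)
  λ = 1: largest Jordan block has size 1, contributing (x − 1)

So m_A(x) = (x - 1)*(x + 4) = x^2 + 3*x - 4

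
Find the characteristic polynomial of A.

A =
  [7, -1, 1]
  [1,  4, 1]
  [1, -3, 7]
x^3 - 18*x^2 + 108*x - 216

Expanding det(x·I − A) (e.g. by cofactor expansion or by noting that A is similar to its Jordan form J, which has the same characteristic polynomial as A) gives
  χ_A(x) = x^3 - 18*x^2 + 108*x - 216
which factors as (x - 6)^3. The eigenvalues (with algebraic multiplicities) are λ = 6 with multiplicity 3.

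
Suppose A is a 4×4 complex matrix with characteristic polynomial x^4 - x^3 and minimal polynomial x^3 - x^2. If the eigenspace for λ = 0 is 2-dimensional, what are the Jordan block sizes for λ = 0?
Block sizes for λ = 0: [2, 1]

Step 1 — from the characteristic polynomial, algebraic multiplicity of λ = 0 is 3. From dim ker(A − (0)·I) = 2, there are exactly 2 Jordan blocks for λ = 0.
Step 2 — from the minimal polynomial, the factor (x − 0)^2 tells us the largest block for λ = 0 has size 2.
Step 3 — with total size 3, 2 blocks, and largest block 2, the block sizes (in nonincreasing order) are [2, 1].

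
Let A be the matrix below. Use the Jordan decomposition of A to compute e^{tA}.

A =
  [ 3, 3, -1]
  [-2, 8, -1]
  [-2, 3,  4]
e^{tA} =
  [-2*t*exp(5*t) + exp(5*t), 3*t*exp(5*t), -t*exp(5*t)]
  [-2*t*exp(5*t), 3*t*exp(5*t) + exp(5*t), -t*exp(5*t)]
  [-2*t*exp(5*t), 3*t*exp(5*t), -t*exp(5*t) + exp(5*t)]

Strategy: write A = P · J · P⁻¹ where J is a Jordan canonical form, so e^{tA} = P · e^{tJ} · P⁻¹, and e^{tJ} can be computed block-by-block.

A has Jordan form
J =
  [5, 1, 0]
  [0, 5, 0]
  [0, 0, 5]
(up to reordering of blocks).

Per-block formulas:
  For a 1×1 block at λ = 5: exp(t · [5]) = [e^(5t)].
  For a 2×2 Jordan block J_2(5): exp(t · J_2(5)) = e^(5t)·(I + t·N), where N is the 2×2 nilpotent shift.

After assembling e^{tJ} and conjugating by P, we get:

e^{tA} =
  [-2*t*exp(5*t) + exp(5*t), 3*t*exp(5*t), -t*exp(5*t)]
  [-2*t*exp(5*t), 3*t*exp(5*t) + exp(5*t), -t*exp(5*t)]
  [-2*t*exp(5*t), 3*t*exp(5*t), -t*exp(5*t) + exp(5*t)]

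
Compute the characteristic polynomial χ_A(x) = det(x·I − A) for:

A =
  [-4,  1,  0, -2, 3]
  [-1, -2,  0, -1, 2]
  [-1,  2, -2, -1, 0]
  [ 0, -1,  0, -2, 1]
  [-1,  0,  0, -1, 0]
x^5 + 10*x^4 + 40*x^3 + 80*x^2 + 80*x + 32

Expanding det(x·I − A) (e.g. by cofactor expansion or by noting that A is similar to its Jordan form J, which has the same characteristic polynomial as A) gives
  χ_A(x) = x^5 + 10*x^4 + 40*x^3 + 80*x^2 + 80*x + 32
which factors as (x + 2)^5. The eigenvalues (with algebraic multiplicities) are λ = -2 with multiplicity 5.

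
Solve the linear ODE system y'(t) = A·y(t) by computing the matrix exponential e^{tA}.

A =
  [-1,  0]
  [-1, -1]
e^{tA} =
  [exp(-t), 0]
  [-t*exp(-t), exp(-t)]

Strategy: write A = P · J · P⁻¹ where J is a Jordan canonical form, so e^{tA} = P · e^{tJ} · P⁻¹, and e^{tJ} can be computed block-by-block.

A has Jordan form
J =
  [-1,  1]
  [ 0, -1]
(up to reordering of blocks).

Per-block formulas:
  For a 2×2 Jordan block J_2(-1): exp(t · J_2(-1)) = e^(-1t)·(I + t·N), where N is the 2×2 nilpotent shift.

After assembling e^{tJ} and conjugating by P, we get:

e^{tA} =
  [exp(-t), 0]
  [-t*exp(-t), exp(-t)]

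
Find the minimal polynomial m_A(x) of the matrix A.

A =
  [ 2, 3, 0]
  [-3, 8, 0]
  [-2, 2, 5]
x^2 - 10*x + 25

The characteristic polynomial is χ_A(x) = (x - 5)^3, so the eigenvalues are known. The minimal polynomial is
  m_A(x) = Π_λ (x − λ)^{k_λ}
where k_λ is the size of the *largest* Jordan block for λ (equivalently, the smallest k with (A − λI)^k v = 0 for every generalised eigenvector v of λ).

  λ = 5: largest Jordan block has size 2, contributing (x − 5)^2

So m_A(x) = (x - 5)^2 = x^2 - 10*x + 25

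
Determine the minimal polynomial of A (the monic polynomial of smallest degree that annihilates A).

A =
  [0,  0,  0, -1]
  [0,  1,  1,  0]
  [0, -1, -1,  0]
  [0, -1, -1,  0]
x^3

The characteristic polynomial is χ_A(x) = x^4, so the eigenvalues are known. The minimal polynomial is
  m_A(x) = Π_λ (x − λ)^{k_λ}
where k_λ is the size of the *largest* Jordan block for λ (equivalently, the smallest k with (A − λI)^k v = 0 for every generalised eigenvector v of λ).

  λ = 0: largest Jordan block has size 3, contributing (x − 0)^3

So m_A(x) = x^3 = x^3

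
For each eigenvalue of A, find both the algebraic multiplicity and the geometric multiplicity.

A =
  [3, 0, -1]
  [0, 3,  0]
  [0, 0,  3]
λ = 3: alg = 3, geom = 2

Step 1 — factor the characteristic polynomial to read off the algebraic multiplicities:
  χ_A(x) = (x - 3)^3

Step 2 — compute geometric multiplicities via the rank-nullity identity g(λ) = n − rank(A − λI):
  rank(A − (3)·I) = 1, so dim ker(A − (3)·I) = n − 1 = 2

Summary:
  λ = 3: algebraic multiplicity = 3, geometric multiplicity = 2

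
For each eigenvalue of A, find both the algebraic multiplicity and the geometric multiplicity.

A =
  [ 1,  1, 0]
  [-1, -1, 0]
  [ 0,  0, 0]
λ = 0: alg = 3, geom = 2

Step 1 — factor the characteristic polynomial to read off the algebraic multiplicities:
  χ_A(x) = x^3

Step 2 — compute geometric multiplicities via the rank-nullity identity g(λ) = n − rank(A − λI):
  rank(A − (0)·I) = 1, so dim ker(A − (0)·I) = n − 1 = 2

Summary:
  λ = 0: algebraic multiplicity = 3, geometric multiplicity = 2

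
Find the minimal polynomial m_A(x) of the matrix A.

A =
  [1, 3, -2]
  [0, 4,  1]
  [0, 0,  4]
x^3 - 9*x^2 + 24*x - 16

The characteristic polynomial is χ_A(x) = (x - 4)^2*(x - 1), so the eigenvalues are known. The minimal polynomial is
  m_A(x) = Π_λ (x − λ)^{k_λ}
where k_λ is the size of the *largest* Jordan block for λ (equivalently, the smallest k with (A − λI)^k v = 0 for every generalised eigenvector v of λ).

  λ = 1: largest Jordan block has size 1, contributing (x − 1)
  λ = 4: largest Jordan block has size 2, contributing (x − 4)^2

So m_A(x) = (x - 4)^2*(x - 1) = x^3 - 9*x^2 + 24*x - 16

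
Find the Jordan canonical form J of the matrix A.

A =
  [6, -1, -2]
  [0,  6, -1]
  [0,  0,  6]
J_3(6)

The characteristic polynomial is
  det(x·I − A) = x^3 - 18*x^2 + 108*x - 216 = (x - 6)^3

Eigenvalues and multiplicities (the geometric multiplicity of λ is n − rank(A − λI), which equals the number of Jordan blocks for λ):
  λ = 6: algebraic multiplicity = 3, geometric multiplicity = 1

Determining the block sizes for each eigenvalue:
  λ = 6: one block (gm = 1), so the single block has size am = 3 → block sizes [3]

Assembling the blocks gives a Jordan form
J =
  [6, 1, 0]
  [0, 6, 1]
  [0, 0, 6]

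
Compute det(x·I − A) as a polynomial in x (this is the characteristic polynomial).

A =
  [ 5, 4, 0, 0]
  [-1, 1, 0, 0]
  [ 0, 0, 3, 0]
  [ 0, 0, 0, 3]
x^4 - 12*x^3 + 54*x^2 - 108*x + 81

Expanding det(x·I − A) (e.g. by cofactor expansion or by noting that A is similar to its Jordan form J, which has the same characteristic polynomial as A) gives
  χ_A(x) = x^4 - 12*x^3 + 54*x^2 - 108*x + 81
which factors as (x - 3)^4. The eigenvalues (with algebraic multiplicities) are λ = 3 with multiplicity 4.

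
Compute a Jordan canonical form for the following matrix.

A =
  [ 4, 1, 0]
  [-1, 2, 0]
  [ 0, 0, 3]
J_2(3) ⊕ J_1(3)

The characteristic polynomial is
  det(x·I − A) = x^3 - 9*x^2 + 27*x - 27 = (x - 3)^3

Eigenvalues and multiplicities (the geometric multiplicity of λ is n − rank(A − λI), which equals the number of Jordan blocks for λ):
  λ = 3: algebraic multiplicity = 3, geometric multiplicity = 2

Determining the block sizes for each eigenvalue:
  λ = 3: 2 blocks summing to 3 forces exactly one block of size 2 and the rest size 1 → block sizes [2, 1]

Assembling the blocks gives a Jordan form
J =
  [3, 1, 0]
  [0, 3, 0]
  [0, 0, 3]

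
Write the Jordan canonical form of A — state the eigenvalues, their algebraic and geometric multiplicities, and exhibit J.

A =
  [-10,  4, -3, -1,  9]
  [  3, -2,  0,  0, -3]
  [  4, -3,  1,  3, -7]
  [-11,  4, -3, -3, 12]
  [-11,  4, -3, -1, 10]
J_2(-2) ⊕ J_1(-2) ⊕ J_2(1)

The characteristic polynomial is
  det(x·I − A) = x^5 + 4*x^4 + x^3 - 10*x^2 - 4*x + 8 = (x - 1)^2*(x + 2)^3

Eigenvalues and multiplicities (the geometric multiplicity of λ is n − rank(A − λI), which equals the number of Jordan blocks for λ):
  λ = -2: algebraic multiplicity = 3, geometric multiplicity = 2
  λ = 1: algebraic multiplicity = 2, geometric multiplicity = 1

Determining the block sizes for each eigenvalue:
  λ = -2: 2 blocks summing to 3 forces exactly one block of size 2 and the rest size 1 → block sizes [2, 1]
  λ = 1: one block (gm = 1), so the single block has size am = 2 → block sizes [2]

Assembling the blocks gives a Jordan form
J =
  [-2,  1,  0, 0, 0]
  [ 0, -2,  0, 0, 0]
  [ 0,  0, -2, 0, 0]
  [ 0,  0,  0, 1, 1]
  [ 0,  0,  0, 0, 1]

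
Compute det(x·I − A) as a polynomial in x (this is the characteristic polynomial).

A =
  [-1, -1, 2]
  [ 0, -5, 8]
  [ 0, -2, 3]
x^3 + 3*x^2 + 3*x + 1

Expanding det(x·I − A) (e.g. by cofactor expansion or by noting that A is similar to its Jordan form J, which has the same characteristic polynomial as A) gives
  χ_A(x) = x^3 + 3*x^2 + 3*x + 1
which factors as (x + 1)^3. The eigenvalues (with algebraic multiplicities) are λ = -1 with multiplicity 3.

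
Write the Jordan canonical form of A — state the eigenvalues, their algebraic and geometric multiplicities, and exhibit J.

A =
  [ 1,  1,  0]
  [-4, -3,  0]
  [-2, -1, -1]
J_2(-1) ⊕ J_1(-1)

The characteristic polynomial is
  det(x·I − A) = x^3 + 3*x^2 + 3*x + 1 = (x + 1)^3

Eigenvalues and multiplicities (the geometric multiplicity of λ is n − rank(A − λI), which equals the number of Jordan blocks for λ):
  λ = -1: algebraic multiplicity = 3, geometric multiplicity = 2

Determining the block sizes for each eigenvalue:
  λ = -1: 2 blocks summing to 3 forces exactly one block of size 2 and the rest size 1 → block sizes [2, 1]

Assembling the blocks gives a Jordan form
J =
  [-1,  1,  0]
  [ 0, -1,  0]
  [ 0,  0, -1]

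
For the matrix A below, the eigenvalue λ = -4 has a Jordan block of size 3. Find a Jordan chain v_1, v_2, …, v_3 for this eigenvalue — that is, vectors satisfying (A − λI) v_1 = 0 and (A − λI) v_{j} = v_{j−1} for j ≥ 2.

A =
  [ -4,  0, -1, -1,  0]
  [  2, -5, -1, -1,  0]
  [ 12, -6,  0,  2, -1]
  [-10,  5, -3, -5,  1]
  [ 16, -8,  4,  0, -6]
A Jordan chain for λ = -4 of length 3:
v_1 = (-2, -4, 0, 0, 0)ᵀ
v_2 = (0, 2, 12, -10, 16)ᵀ
v_3 = (1, 0, 0, 0, 0)ᵀ

Let N = A − (-4)·I. We want v_3 with N^3 v_3 = 0 but N^2 v_3 ≠ 0; then v_{j-1} := N · v_j for j = 3, …, 2.

Pick v_3 = (1, 0, 0, 0, 0)ᵀ.
Then v_2 = N · v_3 = (0, 2, 12, -10, 16)ᵀ.
Then v_1 = N · v_2 = (-2, -4, 0, 0, 0)ᵀ.

Sanity check: (A − (-4)·I) v_1 = (0, 0, 0, 0, 0)ᵀ = 0. ✓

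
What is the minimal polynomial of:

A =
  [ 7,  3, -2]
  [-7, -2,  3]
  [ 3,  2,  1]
x^3 - 6*x^2 + 12*x - 8

The characteristic polynomial is χ_A(x) = (x - 2)^3, so the eigenvalues are known. The minimal polynomial is
  m_A(x) = Π_λ (x − λ)^{k_λ}
where k_λ is the size of the *largest* Jordan block for λ (equivalently, the smallest k with (A − λI)^k v = 0 for every generalised eigenvector v of λ).

  λ = 2: largest Jordan block has size 3, contributing (x − 2)^3

So m_A(x) = (x - 2)^3 = x^3 - 6*x^2 + 12*x - 8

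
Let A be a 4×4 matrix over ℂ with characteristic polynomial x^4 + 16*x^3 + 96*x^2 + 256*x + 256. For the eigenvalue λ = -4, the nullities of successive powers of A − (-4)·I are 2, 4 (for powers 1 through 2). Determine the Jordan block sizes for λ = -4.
Block sizes for λ = -4: [2, 2]

From the dimensions of kernels of powers, the number of Jordan blocks of size at least j is d_j − d_{j−1} where d_j = dim ker(N^j) (with d_0 = 0). Computing the differences gives [2, 2].
The number of blocks of size exactly k is (#blocks of size ≥ k) − (#blocks of size ≥ k + 1), so the partition is: 2 block(s) of size 2.
In nonincreasing order the block sizes are [2, 2].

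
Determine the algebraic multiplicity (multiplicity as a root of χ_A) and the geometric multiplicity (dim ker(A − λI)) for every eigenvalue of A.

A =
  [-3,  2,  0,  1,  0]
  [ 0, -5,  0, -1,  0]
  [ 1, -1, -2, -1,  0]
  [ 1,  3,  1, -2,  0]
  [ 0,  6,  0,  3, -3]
λ = -3: alg = 5, geom = 3

Step 1 — factor the characteristic polynomial to read off the algebraic multiplicities:
  χ_A(x) = (x + 3)^5

Step 2 — compute geometric multiplicities via the rank-nullity identity g(λ) = n − rank(A − λI):
  rank(A − (-3)·I) = 2, so dim ker(A − (-3)·I) = n − 2 = 3

Summary:
  λ = -3: algebraic multiplicity = 5, geometric multiplicity = 3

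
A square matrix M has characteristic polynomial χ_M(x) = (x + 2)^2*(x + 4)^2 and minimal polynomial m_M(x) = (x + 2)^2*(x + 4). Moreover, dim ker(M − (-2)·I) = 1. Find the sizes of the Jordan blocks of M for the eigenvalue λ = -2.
Block sizes for λ = -2: [2]

Step 1 — from the characteristic polynomial, algebraic multiplicity of λ = -2 is 2. From dim ker(M − (-2)·I) = 1, there are exactly 1 Jordan blocks for λ = -2.
Step 2 — from the minimal polynomial, the factor (x + 2)^2 tells us the largest block for λ = -2 has size 2.
Step 3 — with total size 2, 1 blocks, and largest block 2, the block sizes (in nonincreasing order) are [2].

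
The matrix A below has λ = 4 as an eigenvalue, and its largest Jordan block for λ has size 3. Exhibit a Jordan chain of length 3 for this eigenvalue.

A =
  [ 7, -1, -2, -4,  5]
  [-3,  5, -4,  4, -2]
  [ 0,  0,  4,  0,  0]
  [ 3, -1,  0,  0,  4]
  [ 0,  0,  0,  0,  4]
A Jordan chain for λ = 4 of length 3:
v_1 = (-2, 2, 0, -2, 0)ᵀ
v_2 = (-2, -4, 0, 0, 0)ᵀ
v_3 = (0, 0, 1, 0, 0)ᵀ

Let N = A − (4)·I. We want v_3 with N^3 v_3 = 0 but N^2 v_3 ≠ 0; then v_{j-1} := N · v_j for j = 3, …, 2.

Pick v_3 = (0, 0, 1, 0, 0)ᵀ.
Then v_2 = N · v_3 = (-2, -4, 0, 0, 0)ᵀ.
Then v_1 = N · v_2 = (-2, 2, 0, -2, 0)ᵀ.

Sanity check: (A − (4)·I) v_1 = (0, 0, 0, 0, 0)ᵀ = 0. ✓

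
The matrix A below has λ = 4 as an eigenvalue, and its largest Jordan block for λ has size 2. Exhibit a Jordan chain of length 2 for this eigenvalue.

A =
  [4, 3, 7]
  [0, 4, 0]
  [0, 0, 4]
A Jordan chain for λ = 4 of length 2:
v_1 = (3, 0, 0)ᵀ
v_2 = (0, 1, 0)ᵀ

Let N = A − (4)·I. We want v_2 with N^2 v_2 = 0 but N^1 v_2 ≠ 0; then v_{j-1} := N · v_j for j = 2, …, 2.

Pick v_2 = (0, 1, 0)ᵀ.
Then v_1 = N · v_2 = (3, 0, 0)ᵀ.

Sanity check: (A − (4)·I) v_1 = (0, 0, 0)ᵀ = 0. ✓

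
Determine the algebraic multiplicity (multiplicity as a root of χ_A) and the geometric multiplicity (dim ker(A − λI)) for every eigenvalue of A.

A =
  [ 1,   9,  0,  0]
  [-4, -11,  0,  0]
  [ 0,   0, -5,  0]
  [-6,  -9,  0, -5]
λ = -5: alg = 4, geom = 3

Step 1 — factor the characteristic polynomial to read off the algebraic multiplicities:
  χ_A(x) = (x + 5)^4

Step 2 — compute geometric multiplicities via the rank-nullity identity g(λ) = n − rank(A − λI):
  rank(A − (-5)·I) = 1, so dim ker(A − (-5)·I) = n − 1 = 3

Summary:
  λ = -5: algebraic multiplicity = 4, geometric multiplicity = 3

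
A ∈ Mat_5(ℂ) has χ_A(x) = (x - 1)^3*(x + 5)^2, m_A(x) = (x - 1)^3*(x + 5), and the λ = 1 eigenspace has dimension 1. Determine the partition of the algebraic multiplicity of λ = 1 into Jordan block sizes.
Block sizes for λ = 1: [3]

Step 1 — from the characteristic polynomial, algebraic multiplicity of λ = 1 is 3. From dim ker(A − (1)·I) = 1, there are exactly 1 Jordan blocks for λ = 1.
Step 2 — from the minimal polynomial, the factor (x − 1)^3 tells us the largest block for λ = 1 has size 3.
Step 3 — with total size 3, 1 blocks, and largest block 3, the block sizes (in nonincreasing order) are [3].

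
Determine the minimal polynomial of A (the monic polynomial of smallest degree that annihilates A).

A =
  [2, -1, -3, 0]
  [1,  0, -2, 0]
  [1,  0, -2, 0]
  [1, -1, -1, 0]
x^3

The characteristic polynomial is χ_A(x) = x^4, so the eigenvalues are known. The minimal polynomial is
  m_A(x) = Π_λ (x − λ)^{k_λ}
where k_λ is the size of the *largest* Jordan block for λ (equivalently, the smallest k with (A − λI)^k v = 0 for every generalised eigenvector v of λ).

  λ = 0: largest Jordan block has size 3, contributing (x − 0)^3

So m_A(x) = x^3 = x^3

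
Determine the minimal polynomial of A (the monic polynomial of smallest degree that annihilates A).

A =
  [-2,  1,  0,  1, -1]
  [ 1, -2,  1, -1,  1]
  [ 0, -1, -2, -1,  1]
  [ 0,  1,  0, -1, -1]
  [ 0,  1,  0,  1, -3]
x^3 + 6*x^2 + 12*x + 8

The characteristic polynomial is χ_A(x) = (x + 2)^5, so the eigenvalues are known. The minimal polynomial is
  m_A(x) = Π_λ (x − λ)^{k_λ}
where k_λ is the size of the *largest* Jordan block for λ (equivalently, the smallest k with (A − λI)^k v = 0 for every generalised eigenvector v of λ).

  λ = -2: largest Jordan block has size 3, contributing (x + 2)^3

So m_A(x) = (x + 2)^3 = x^3 + 6*x^2 + 12*x + 8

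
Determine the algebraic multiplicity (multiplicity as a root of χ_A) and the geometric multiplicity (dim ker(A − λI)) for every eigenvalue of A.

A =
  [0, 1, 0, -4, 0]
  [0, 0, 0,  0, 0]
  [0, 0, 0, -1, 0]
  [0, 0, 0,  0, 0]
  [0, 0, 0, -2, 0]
λ = 0: alg = 5, geom = 3

Step 1 — factor the characteristic polynomial to read off the algebraic multiplicities:
  χ_A(x) = x^5

Step 2 — compute geometric multiplicities via the rank-nullity identity g(λ) = n − rank(A − λI):
  rank(A − (0)·I) = 2, so dim ker(A − (0)·I) = n − 2 = 3

Summary:
  λ = 0: algebraic multiplicity = 5, geometric multiplicity = 3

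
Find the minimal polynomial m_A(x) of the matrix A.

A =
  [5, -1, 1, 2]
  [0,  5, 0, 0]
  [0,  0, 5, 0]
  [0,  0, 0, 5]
x^2 - 10*x + 25

The characteristic polynomial is χ_A(x) = (x - 5)^4, so the eigenvalues are known. The minimal polynomial is
  m_A(x) = Π_λ (x − λ)^{k_λ}
where k_λ is the size of the *largest* Jordan block for λ (equivalently, the smallest k with (A − λI)^k v = 0 for every generalised eigenvector v of λ).

  λ = 5: largest Jordan block has size 2, contributing (x − 5)^2

So m_A(x) = (x - 5)^2 = x^2 - 10*x + 25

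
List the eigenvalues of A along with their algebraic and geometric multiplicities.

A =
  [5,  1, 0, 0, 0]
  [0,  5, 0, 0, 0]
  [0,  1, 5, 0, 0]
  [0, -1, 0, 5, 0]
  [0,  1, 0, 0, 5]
λ = 5: alg = 5, geom = 4

Step 1 — factor the characteristic polynomial to read off the algebraic multiplicities:
  χ_A(x) = (x - 5)^5

Step 2 — compute geometric multiplicities via the rank-nullity identity g(λ) = n − rank(A − λI):
  rank(A − (5)·I) = 1, so dim ker(A − (5)·I) = n − 1 = 4

Summary:
  λ = 5: algebraic multiplicity = 5, geometric multiplicity = 4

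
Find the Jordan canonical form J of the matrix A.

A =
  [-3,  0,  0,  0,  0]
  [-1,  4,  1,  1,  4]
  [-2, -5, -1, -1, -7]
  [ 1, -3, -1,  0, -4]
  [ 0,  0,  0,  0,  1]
J_1(-3) ⊕ J_3(1) ⊕ J_1(1)

The characteristic polynomial is
  det(x·I − A) = x^5 - x^4 - 6*x^3 + 14*x^2 - 11*x + 3 = (x - 1)^4*(x + 3)

Eigenvalues and multiplicities (the geometric multiplicity of λ is n − rank(A − λI), which equals the number of Jordan blocks for λ):
  λ = -3: algebraic multiplicity = 1, geometric multiplicity = 1
  λ = 1: algebraic multiplicity = 4, geometric multiplicity = 2

Determining the block sizes for each eigenvalue:
  λ = -3: one block (gm = 1), so the single block has size am = 1 → block sizes [1]
  λ = 1: with am = 4 and gm = 2, the partition is not yet determined (e.g. several partitions of 4 into 2 parts exist). Let N = A − (1)·I. Computing rank(N^1) = 3, rank(N^2) = 2, rank(N^3) = 1; the number of blocks of size ≥ j is rank(N^{j−1}) − rank(N^j), giving [2, 1, 1]. So we have 1 block(s) of size 3, 1 block(s) of size 1 → block sizes [3, 1]

Assembling the blocks gives a Jordan form
J =
  [-3, 0, 0, 0, 0]
  [ 0, 1, 1, 0, 0]
  [ 0, 0, 1, 1, 0]
  [ 0, 0, 0, 1, 0]
  [ 0, 0, 0, 0, 1]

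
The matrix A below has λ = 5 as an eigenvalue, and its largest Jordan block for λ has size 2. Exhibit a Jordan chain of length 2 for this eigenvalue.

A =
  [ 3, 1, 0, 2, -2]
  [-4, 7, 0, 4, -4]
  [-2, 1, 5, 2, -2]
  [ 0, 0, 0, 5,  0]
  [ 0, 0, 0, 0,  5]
A Jordan chain for λ = 5 of length 2:
v_1 = (-2, -4, -2, 0, 0)ᵀ
v_2 = (1, 0, 0, 0, 0)ᵀ

Let N = A − (5)·I. We want v_2 with N^2 v_2 = 0 but N^1 v_2 ≠ 0; then v_{j-1} := N · v_j for j = 2, …, 2.

Pick v_2 = (1, 0, 0, 0, 0)ᵀ.
Then v_1 = N · v_2 = (-2, -4, -2, 0, 0)ᵀ.

Sanity check: (A − (5)·I) v_1 = (0, 0, 0, 0, 0)ᵀ = 0. ✓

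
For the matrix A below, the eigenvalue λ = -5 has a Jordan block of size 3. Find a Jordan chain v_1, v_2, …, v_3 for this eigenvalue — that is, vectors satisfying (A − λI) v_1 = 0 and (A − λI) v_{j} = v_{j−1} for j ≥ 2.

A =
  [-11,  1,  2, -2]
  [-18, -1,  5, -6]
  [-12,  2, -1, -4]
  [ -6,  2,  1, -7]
A Jordan chain for λ = -5 of length 3:
v_1 = (6, 12, 12, 0)ᵀ
v_2 = (-6, -18, -12, -6)ᵀ
v_3 = (1, 0, 0, 0)ᵀ

Let N = A − (-5)·I. We want v_3 with N^3 v_3 = 0 but N^2 v_3 ≠ 0; then v_{j-1} := N · v_j for j = 3, …, 2.

Pick v_3 = (1, 0, 0, 0)ᵀ.
Then v_2 = N · v_3 = (-6, -18, -12, -6)ᵀ.
Then v_1 = N · v_2 = (6, 12, 12, 0)ᵀ.

Sanity check: (A − (-5)·I) v_1 = (0, 0, 0, 0)ᵀ = 0. ✓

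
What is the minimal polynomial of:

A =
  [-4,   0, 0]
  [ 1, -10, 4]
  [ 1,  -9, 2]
x^3 + 12*x^2 + 48*x + 64

The characteristic polynomial is χ_A(x) = (x + 4)^3, so the eigenvalues are known. The minimal polynomial is
  m_A(x) = Π_λ (x − λ)^{k_λ}
where k_λ is the size of the *largest* Jordan block for λ (equivalently, the smallest k with (A − λI)^k v = 0 for every generalised eigenvector v of λ).

  λ = -4: largest Jordan block has size 3, contributing (x + 4)^3

So m_A(x) = (x + 4)^3 = x^3 + 12*x^2 + 48*x + 64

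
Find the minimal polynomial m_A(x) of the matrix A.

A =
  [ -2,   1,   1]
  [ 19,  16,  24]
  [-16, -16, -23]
x^3 + 9*x^2 + 27*x + 27

The characteristic polynomial is χ_A(x) = (x + 3)^3, so the eigenvalues are known. The minimal polynomial is
  m_A(x) = Π_λ (x − λ)^{k_λ}
where k_λ is the size of the *largest* Jordan block for λ (equivalently, the smallest k with (A − λI)^k v = 0 for every generalised eigenvector v of λ).

  λ = -3: largest Jordan block has size 3, contributing (x + 3)^3

So m_A(x) = (x + 3)^3 = x^3 + 9*x^2 + 27*x + 27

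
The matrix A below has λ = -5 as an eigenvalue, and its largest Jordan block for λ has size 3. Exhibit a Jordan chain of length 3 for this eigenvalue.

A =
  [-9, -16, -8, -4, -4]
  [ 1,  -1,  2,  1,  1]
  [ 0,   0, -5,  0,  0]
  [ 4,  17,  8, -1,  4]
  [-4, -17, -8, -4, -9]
A Jordan chain for λ = -5 of length 3:
v_1 = (0, 0, 0, 1, -1)ᵀ
v_2 = (-4, 1, 0, 4, -4)ᵀ
v_3 = (1, 0, 0, 0, 0)ᵀ

Let N = A − (-5)·I. We want v_3 with N^3 v_3 = 0 but N^2 v_3 ≠ 0; then v_{j-1} := N · v_j for j = 3, …, 2.

Pick v_3 = (1, 0, 0, 0, 0)ᵀ.
Then v_2 = N · v_3 = (-4, 1, 0, 4, -4)ᵀ.
Then v_1 = N · v_2 = (0, 0, 0, 1, -1)ᵀ.

Sanity check: (A − (-5)·I) v_1 = (0, 0, 0, 0, 0)ᵀ = 0. ✓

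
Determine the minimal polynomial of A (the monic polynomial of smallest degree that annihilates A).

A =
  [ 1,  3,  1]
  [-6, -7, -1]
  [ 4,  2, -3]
x^3 + 9*x^2 + 27*x + 27

The characteristic polynomial is χ_A(x) = (x + 3)^3, so the eigenvalues are known. The minimal polynomial is
  m_A(x) = Π_λ (x − λ)^{k_λ}
where k_λ is the size of the *largest* Jordan block for λ (equivalently, the smallest k with (A − λI)^k v = 0 for every generalised eigenvector v of λ).

  λ = -3: largest Jordan block has size 3, contributing (x + 3)^3

So m_A(x) = (x + 3)^3 = x^3 + 9*x^2 + 27*x + 27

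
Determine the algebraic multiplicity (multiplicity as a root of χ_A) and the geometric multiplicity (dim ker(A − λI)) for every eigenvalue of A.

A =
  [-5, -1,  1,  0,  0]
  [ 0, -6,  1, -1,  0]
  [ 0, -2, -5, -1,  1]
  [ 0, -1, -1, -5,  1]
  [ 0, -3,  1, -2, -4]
λ = -5: alg = 5, geom = 2

Step 1 — factor the characteristic polynomial to read off the algebraic multiplicities:
  χ_A(x) = (x + 5)^5

Step 2 — compute geometric multiplicities via the rank-nullity identity g(λ) = n − rank(A − λI):
  rank(A − (-5)·I) = 3, so dim ker(A − (-5)·I) = n − 3 = 2

Summary:
  λ = -5: algebraic multiplicity = 5, geometric multiplicity = 2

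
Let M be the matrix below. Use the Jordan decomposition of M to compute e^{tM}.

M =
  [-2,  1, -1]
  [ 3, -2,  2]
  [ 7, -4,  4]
e^{tM} =
  [1 - 2*t, t, -t]
  [t^2 + 3*t, -t^2/2 - 2*t + 1, t^2/2 + 2*t]
  [t^2 + 7*t, -t^2/2 - 4*t, t^2/2 + 4*t + 1]

Strategy: write M = P · J · P⁻¹ where J is a Jordan canonical form, so e^{tM} = P · e^{tJ} · P⁻¹, and e^{tJ} can be computed block-by-block.

M has Jordan form
J =
  [0, 1, 0]
  [0, 0, 1]
  [0, 0, 0]
(up to reordering of blocks).

Per-block formulas:
  For a 3×3 Jordan block J_3(0): exp(t · J_3(0)) = e^(0t)·(I + t·N + (t^2/2)·N^2), where N is the 3×3 nilpotent shift.

After assembling e^{tJ} and conjugating by P, we get:

e^{tM} =
  [1 - 2*t, t, -t]
  [t^2 + 3*t, -t^2/2 - 2*t + 1, t^2/2 + 2*t]
  [t^2 + 7*t, -t^2/2 - 4*t, t^2/2 + 4*t + 1]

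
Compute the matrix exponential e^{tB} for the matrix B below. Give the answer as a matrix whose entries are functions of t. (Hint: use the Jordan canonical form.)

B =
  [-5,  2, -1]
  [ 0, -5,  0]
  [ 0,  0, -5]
e^{tB} =
  [exp(-5*t), 2*t*exp(-5*t), -t*exp(-5*t)]
  [0, exp(-5*t), 0]
  [0, 0, exp(-5*t)]

Strategy: write B = P · J · P⁻¹ where J is a Jordan canonical form, so e^{tB} = P · e^{tJ} · P⁻¹, and e^{tJ} can be computed block-by-block.

B has Jordan form
J =
  [-5,  1,  0]
  [ 0, -5,  0]
  [ 0,  0, -5]
(up to reordering of blocks).

Per-block formulas:
  For a 1×1 block at λ = -5: exp(t · [-5]) = [e^(-5t)].
  For a 2×2 Jordan block J_2(-5): exp(t · J_2(-5)) = e^(-5t)·(I + t·N), where N is the 2×2 nilpotent shift.

After assembling e^{tJ} and conjugating by P, we get:

e^{tB} =
  [exp(-5*t), 2*t*exp(-5*t), -t*exp(-5*t)]
  [0, exp(-5*t), 0]
  [0, 0, exp(-5*t)]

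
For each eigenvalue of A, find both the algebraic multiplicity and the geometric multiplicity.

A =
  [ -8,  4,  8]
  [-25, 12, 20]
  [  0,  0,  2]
λ = 2: alg = 3, geom = 2

Step 1 — factor the characteristic polynomial to read off the algebraic multiplicities:
  χ_A(x) = (x - 2)^3

Step 2 — compute geometric multiplicities via the rank-nullity identity g(λ) = n − rank(A − λI):
  rank(A − (2)·I) = 1, so dim ker(A − (2)·I) = n − 1 = 2

Summary:
  λ = 2: algebraic multiplicity = 3, geometric multiplicity = 2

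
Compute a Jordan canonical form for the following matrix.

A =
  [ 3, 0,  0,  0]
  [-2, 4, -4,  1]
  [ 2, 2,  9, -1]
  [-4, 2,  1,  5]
J_1(3) ⊕ J_3(6)

The characteristic polynomial is
  det(x·I − A) = x^4 - 21*x^3 + 162*x^2 - 540*x + 648 = (x - 6)^3*(x - 3)

Eigenvalues and multiplicities (the geometric multiplicity of λ is n − rank(A − λI), which equals the number of Jordan blocks for λ):
  λ = 3: algebraic multiplicity = 1, geometric multiplicity = 1
  λ = 6: algebraic multiplicity = 3, geometric multiplicity = 1

Determining the block sizes for each eigenvalue:
  λ = 3: one block (gm = 1), so the single block has size am = 1 → block sizes [1]
  λ = 6: one block (gm = 1), so the single block has size am = 3 → block sizes [3]

Assembling the blocks gives a Jordan form
J =
  [3, 0, 0, 0]
  [0, 6, 1, 0]
  [0, 0, 6, 1]
  [0, 0, 0, 6]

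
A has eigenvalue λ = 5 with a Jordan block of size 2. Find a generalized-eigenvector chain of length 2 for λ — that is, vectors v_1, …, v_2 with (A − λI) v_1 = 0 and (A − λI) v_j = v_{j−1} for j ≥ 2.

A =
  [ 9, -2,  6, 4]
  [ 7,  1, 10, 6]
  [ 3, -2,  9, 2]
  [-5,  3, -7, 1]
A Jordan chain for λ = 5 of length 2:
v_1 = (4, 7, 3, -5)ᵀ
v_2 = (1, 0, 0, 0)ᵀ

Let N = A − (5)·I. We want v_2 with N^2 v_2 = 0 but N^1 v_2 ≠ 0; then v_{j-1} := N · v_j for j = 2, …, 2.

Pick v_2 = (1, 0, 0, 0)ᵀ.
Then v_1 = N · v_2 = (4, 7, 3, -5)ᵀ.

Sanity check: (A − (5)·I) v_1 = (0, 0, 0, 0)ᵀ = 0. ✓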